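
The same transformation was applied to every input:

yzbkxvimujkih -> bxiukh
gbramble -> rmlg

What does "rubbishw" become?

bihr

Looking at the pairs, the operation is to move the first character to the end, then keep every other character starting from the second (positions 2nd, 4th, 6th, ...).
"rubbishw" → "ubbishwr" → "bihr".
(Check on "yzbkxvimujkih": → "zbkxvimujkihy" → "bxiukh" ✓)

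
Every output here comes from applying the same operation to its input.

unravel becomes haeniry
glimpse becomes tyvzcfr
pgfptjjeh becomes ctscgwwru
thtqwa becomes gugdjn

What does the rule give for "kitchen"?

In each case the input is transformed by: shift every letter 13 places forward in the alphabet (wrapping around) — i.e. ROT13.
For "kitchen" the result is "xvgpura".

xvgpura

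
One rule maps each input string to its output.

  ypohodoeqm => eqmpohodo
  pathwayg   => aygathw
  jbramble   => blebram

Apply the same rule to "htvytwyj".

Rule — delete the first character, then move the last 3 characters to the front (rotate right by 3).
Starting from "htvytwyj": after the first operation, "tvytwyj"; after the second, "wyjtvyt".

wyjtvyt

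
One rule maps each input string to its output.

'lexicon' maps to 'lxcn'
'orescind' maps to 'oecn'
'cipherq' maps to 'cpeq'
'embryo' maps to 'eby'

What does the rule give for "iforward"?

iowr

Looking at the pairs, the operation is to keep every other character starting from the first (positions 1st, 3rd, 5th, ...).
Doing the same to "iforward": "iowr".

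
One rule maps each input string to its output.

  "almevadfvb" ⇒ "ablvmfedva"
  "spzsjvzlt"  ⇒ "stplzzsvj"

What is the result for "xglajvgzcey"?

Rule — take characters alternately from the front and the back (1st, last, 2nd, 2nd-last, ...).
"xglajvgzcey" → "xygelcazjgv".

xygelcazjgv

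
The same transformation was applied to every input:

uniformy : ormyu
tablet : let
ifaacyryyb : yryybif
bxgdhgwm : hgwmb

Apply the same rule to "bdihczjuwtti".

juwttibdi

Looking at the pairs, the operation is to swap the front and back halves of the string, then delete the last 3 characters.
Working it through for "bdihczjuwtti": intermediate "juwttibdihcz", final "juwttibdi".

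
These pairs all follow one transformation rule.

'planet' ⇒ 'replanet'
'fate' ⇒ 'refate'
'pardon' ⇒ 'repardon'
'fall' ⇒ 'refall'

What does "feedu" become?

refeedu

Each output is the input with this applied: prepend "re".
So "feedu" becomes "refeedu".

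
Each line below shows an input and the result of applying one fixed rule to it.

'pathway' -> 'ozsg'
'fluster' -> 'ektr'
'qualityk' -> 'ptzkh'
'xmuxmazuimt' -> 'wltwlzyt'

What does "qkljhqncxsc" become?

pjkigpmb

The pattern: shift every letter 1 place backward in the alphabet (wrapping around), then delete the last 3 characters.
For "qkljhqncxsc", step one produces "pjkigpmbwrb"; step two turns that into "pjkigpmb".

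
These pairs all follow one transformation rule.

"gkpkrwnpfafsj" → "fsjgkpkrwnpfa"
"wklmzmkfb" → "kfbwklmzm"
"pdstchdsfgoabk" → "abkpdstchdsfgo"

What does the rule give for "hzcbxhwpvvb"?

vvbhzcbxhwp

The rule is to move the last 3 characters to the front (rotate right by 3).
On "hzcbxhwpvvb" that produces "vvbhzcbxhwp".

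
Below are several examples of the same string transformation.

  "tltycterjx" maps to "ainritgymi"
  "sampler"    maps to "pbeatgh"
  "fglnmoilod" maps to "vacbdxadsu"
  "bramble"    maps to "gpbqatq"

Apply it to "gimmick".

xbbxrzv

The transformation: move the first character to the end, then shift every letter 11 places backward in the alphabet (wrapping around).
On "gimmick": the first step gives "immickg", and the second then gives "xbbxrzv".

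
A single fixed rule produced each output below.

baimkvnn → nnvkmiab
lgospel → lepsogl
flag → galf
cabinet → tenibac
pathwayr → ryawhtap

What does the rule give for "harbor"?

robrah

The transformation: reverse the string.
Applying that to "harbor" gives "robrah".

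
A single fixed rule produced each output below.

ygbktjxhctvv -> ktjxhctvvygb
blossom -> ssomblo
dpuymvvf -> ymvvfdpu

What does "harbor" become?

The transformation: move the first 3 characters to the end (rotate left by 3).
On "harbor" that produces "borhar".

borhar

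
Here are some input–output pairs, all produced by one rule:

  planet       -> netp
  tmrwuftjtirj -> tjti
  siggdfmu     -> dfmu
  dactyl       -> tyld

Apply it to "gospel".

In each case the input is transformed by: swap the front and back halves of the string, then keep only the first 4 characters.
"gospel" → "pelg".

pelg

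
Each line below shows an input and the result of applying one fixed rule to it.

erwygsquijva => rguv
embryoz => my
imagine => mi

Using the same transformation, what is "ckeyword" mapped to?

kwd

The transformation: keep one character in every 3, starting at position 2 (positions 2nd, 5th, 8th, ...).
"ckeyword" → "kwd".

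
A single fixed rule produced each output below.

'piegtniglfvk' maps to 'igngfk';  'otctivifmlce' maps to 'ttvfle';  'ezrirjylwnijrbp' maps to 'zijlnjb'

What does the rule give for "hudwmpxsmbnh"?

Looking at the pairs, the operation is to keep every other character starting from the second (positions 2nd, 4th, 6th, ...).
Applying that to "hudwmpxsmbnh" gives "uwpsbh".

uwpsbh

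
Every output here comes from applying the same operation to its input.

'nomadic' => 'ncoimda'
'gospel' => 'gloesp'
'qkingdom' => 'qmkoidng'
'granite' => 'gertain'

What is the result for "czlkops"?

cszplok

Each output is the input with this applied: take characters alternately from the front and the back (1st, last, 2nd, 2nd-last, ...).
So "czlkops" becomes "cszplok".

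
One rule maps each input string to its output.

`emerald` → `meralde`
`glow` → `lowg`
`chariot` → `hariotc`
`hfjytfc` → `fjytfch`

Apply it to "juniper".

uniperj

Rule — move the first character to the end.
Applying that to "juniper" gives "uniperj".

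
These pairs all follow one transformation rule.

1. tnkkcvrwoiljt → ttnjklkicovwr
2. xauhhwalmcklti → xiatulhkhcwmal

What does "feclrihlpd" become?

The transformation: take characters alternately from the front and the back (1st, last, 2nd, 2nd-last, ...).
"feclrihlpd" → "fdepcllhri".

fdepcllhri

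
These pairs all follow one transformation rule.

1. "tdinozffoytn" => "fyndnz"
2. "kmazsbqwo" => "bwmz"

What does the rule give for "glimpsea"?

The pattern: keep every other character starting from the second (positions 2nd, 4th, 6th, ...), then swap the front and back halves of the string.
Working it through for "glimpsea": intermediate "lmsa", final "salm".

salm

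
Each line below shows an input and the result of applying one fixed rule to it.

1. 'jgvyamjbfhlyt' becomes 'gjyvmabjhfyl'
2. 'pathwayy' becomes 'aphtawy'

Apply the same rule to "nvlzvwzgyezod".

What's happening: swap each adjacent pair of characters (1↔2, 3↔4, ...), then delete the last character.
Starting from "nvlzvwzgyezod": after the first operation, "vnzlwvgzeyozd"; after the second, "vnzlwvgzeyoz".

vnzlwvgzeyoz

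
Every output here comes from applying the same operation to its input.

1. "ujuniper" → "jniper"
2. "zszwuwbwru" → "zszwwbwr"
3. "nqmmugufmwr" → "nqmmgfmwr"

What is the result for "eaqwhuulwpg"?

What's happening: remove every "u".
So "eaqwhuulwpg" becomes "eaqwhlwpg".

eaqwhlwpg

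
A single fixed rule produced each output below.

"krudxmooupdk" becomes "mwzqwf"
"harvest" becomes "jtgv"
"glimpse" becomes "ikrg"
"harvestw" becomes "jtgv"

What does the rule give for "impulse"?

Rule — keep every other character starting from the first (positions 1st, 3rd, 5th, ...), then shift every letter 2 places forward in the alphabet (wrapping around).
Applying both steps to "impulse": "iple", then "krng".

krng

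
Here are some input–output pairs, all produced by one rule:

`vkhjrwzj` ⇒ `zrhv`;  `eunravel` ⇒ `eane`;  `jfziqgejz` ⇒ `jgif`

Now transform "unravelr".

lvru

Rule — reverse the string, then keep every other character starting from the second (positions 2nd, 4th, 6th, ...).
On "unravelr": the first step gives "rlevarnu", and the second then gives "lvru".
(Check on "vkhjrwzj": → "jzwrjhkv" → "zrhv" ✓)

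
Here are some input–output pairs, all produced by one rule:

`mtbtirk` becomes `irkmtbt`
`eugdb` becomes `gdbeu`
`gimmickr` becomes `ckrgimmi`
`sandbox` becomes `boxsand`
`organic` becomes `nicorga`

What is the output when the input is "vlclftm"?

ftmvlcl

In each case the input is transformed by: move the last 3 characters to the front (rotate right by 3).
On "vlclftm" that produces "ftmvlcl".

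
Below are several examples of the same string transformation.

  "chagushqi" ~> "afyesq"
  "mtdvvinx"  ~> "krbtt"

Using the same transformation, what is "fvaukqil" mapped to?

dtysi

The rule is to shift every letter 2 places backward in the alphabet (wrapping around), then delete the last 3 characters.
So "fvaukqil" becomes "dtysi".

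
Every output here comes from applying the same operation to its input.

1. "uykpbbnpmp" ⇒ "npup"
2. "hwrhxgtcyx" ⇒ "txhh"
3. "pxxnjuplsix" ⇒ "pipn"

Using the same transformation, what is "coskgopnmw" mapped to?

pwck

In each case the input is transformed by: keep one character in every 3, starting at position 1 (positions 1st, 4th, 7th, ...), then swap the front and back halves of the string.
On "coskgopnmw": the first step gives "ckpw", and the second then gives "pwck".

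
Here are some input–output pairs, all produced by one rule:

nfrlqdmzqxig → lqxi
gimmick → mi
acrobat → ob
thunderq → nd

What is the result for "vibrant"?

ra

Each output is the input with this applied: swap each adjacent pair of characters (1↔2, 3↔4, ...), then keep one character in every 3, starting at position 3 (positions 3rd, 6th, 9th, ...).
Starting from "vibrant": after the first operation, "ivrbnat"; after the second, "ra".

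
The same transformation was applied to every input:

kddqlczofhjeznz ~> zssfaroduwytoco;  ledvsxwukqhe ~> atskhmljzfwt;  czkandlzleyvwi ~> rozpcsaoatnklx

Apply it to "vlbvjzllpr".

kaqkyoaaeg

Each output is the input with this applied: shift every letter 11 places backward in the alphabet (wrapping around).
On "vlbvjzllpr" that produces "kaqkyoaaeg".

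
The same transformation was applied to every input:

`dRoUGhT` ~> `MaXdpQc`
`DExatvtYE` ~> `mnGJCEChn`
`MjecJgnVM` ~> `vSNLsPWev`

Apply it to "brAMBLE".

What's happening: shift every letter 9 places forward in the alphabet (wrapping around), then flip the case of every letter.
Applying both steps to "brAMBLE": "kaJVKUN", then "KAjvkun".

KAjvkun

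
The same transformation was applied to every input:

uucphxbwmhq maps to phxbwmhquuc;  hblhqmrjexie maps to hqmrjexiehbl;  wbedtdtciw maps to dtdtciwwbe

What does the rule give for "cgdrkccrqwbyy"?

rkccrqwbyycgd

In each case the input is transformed by: move the first 3 characters to the end (rotate left by 3).
Doing the same to "cgdrkccrqwbyy": "rkccrqwbyycgd".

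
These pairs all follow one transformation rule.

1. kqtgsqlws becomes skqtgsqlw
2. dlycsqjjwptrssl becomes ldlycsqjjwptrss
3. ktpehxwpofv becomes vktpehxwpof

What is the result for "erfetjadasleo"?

Rule — move the last character to the front.
On "erfetjadasleo" that produces "oerfetjadasle".

oerfetjadasle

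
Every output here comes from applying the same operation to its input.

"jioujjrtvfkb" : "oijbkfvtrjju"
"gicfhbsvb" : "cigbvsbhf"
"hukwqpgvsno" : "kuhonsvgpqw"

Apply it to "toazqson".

aotnosqz

Rule — move the first 3 characters to the end (rotate left by 3), then reverse the string.
"toazqson" → "zqsontoa" → "aotnosqz".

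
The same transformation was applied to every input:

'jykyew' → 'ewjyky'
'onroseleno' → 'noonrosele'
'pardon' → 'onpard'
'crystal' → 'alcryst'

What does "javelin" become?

injavel

Each output is the input with this applied: move the last 2 characters to the front (rotate right by 2).
So "javelin" becomes "injavel".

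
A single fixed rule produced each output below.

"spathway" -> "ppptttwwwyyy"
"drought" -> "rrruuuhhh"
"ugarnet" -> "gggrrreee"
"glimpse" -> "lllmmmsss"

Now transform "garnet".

Rule — keep every other character starting from the second (positions 2nd, 4th, 6th, ...), then repeat every character 3 times.
Applying both steps to "garnet": "ant", then "aaannnttt".

aaannnttt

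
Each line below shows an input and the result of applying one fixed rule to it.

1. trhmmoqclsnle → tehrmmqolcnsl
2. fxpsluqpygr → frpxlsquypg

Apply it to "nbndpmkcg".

ngnbpdkmc

In each case the input is transformed by: move the last character to the front, then swap each adjacent pair of characters (1↔2, 3↔4, ...).
Starting from "nbndpmkcg": after the first operation, "gnbndpmkc"; after the second, "ngnbpdkmc".
(Check on "fxpsluqpygr": → "rfxpsluqpyg" → "frpxlsquypg" ✓)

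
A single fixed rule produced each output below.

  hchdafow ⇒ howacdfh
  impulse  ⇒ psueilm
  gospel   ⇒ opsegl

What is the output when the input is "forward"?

rrwadfo

Looking at the pairs, the operation is to sort the characters into alphabetical order, then move the last 3 characters to the front (rotate right by 3).
"forward" → "adforrw" → "rrwadfo".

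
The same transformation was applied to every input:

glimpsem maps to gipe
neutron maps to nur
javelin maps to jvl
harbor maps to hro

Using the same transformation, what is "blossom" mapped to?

Each output is the input with this applied: move the last character to the front, then keep every other character starting from the second (positions 2nd, 4th, 6th, ...).
"blossom" → "bos".

bos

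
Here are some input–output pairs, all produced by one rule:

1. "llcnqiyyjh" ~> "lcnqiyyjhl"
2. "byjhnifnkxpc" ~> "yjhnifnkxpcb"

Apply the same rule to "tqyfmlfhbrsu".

Rule — move the first character to the end.
For "tqyfmlfhbrsu" the result is "qyfmlfhbrsut".

qyfmlfhbrsut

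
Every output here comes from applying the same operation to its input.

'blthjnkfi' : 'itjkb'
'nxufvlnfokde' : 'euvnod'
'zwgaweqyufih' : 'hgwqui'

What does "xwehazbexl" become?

What's happening: swap the first and last characters, then keep every other character starting from the first (positions 1st, 3rd, 5th, ...).
"xwehazbexl" → "lwehazbexx" → "leabx".

leabx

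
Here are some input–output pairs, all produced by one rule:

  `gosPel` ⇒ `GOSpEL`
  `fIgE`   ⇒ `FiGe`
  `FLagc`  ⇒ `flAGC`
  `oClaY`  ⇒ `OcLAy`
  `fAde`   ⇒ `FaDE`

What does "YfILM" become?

yFilm

What's happening: flip the case of every letter.
Doing the same to "YfILM": "yFilm".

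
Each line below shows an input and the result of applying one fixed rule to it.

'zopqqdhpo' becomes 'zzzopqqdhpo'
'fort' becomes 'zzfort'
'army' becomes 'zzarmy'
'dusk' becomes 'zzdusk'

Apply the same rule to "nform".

zznform

The rule is to prepend "zz".
Doing the same to "nform": "zznform".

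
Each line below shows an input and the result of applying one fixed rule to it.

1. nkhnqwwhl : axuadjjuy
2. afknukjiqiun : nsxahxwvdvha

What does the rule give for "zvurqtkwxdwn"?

The rule is to shift every letter 13 places forward in the alphabet (wrapping around) — i.e. ROT13.
Applying that to "zvurqtkwxdwn" gives "mihedgxjkqja".

mihedgxjkqja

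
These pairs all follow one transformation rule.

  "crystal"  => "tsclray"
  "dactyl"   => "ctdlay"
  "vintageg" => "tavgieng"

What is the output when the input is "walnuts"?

unwsatl

Rule — take characters alternately from the front and the back (1st, last, 2nd, 2nd-last, ...), then move the last 2 characters to the front (rotate right by 2).
Working it through for "walnuts": intermediate "wsatlun", final "unwsatl".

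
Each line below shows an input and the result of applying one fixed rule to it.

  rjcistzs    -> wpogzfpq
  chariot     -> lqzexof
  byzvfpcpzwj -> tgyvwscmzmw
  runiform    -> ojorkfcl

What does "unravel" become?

Rule — move the last 2 characters to the front (rotate right by 2), then shift every letter 3 places backward in the alphabet (wrapping around).
For "unravel" the result is "birkoxs".

birkoxs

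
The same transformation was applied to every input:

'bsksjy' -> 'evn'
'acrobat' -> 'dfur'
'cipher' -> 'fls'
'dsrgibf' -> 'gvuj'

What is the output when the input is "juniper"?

mxql

Looking at the pairs, the operation is to delete the last 3 characters, then shift every letter 3 places forward in the alphabet (wrapping around).
"juniper" → "juni" → "mxql".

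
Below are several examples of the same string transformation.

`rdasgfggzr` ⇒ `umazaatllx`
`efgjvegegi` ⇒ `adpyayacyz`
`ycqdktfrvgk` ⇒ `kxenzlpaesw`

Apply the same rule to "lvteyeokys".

The rule is to move the first 2 characters to the end (rotate left by 2), then shift every letter 6 places backward in the alphabet (wrapping around).
"lvteyeokys" → "teyeokyslv" → "nysyiesmfp".

nysyiesmfp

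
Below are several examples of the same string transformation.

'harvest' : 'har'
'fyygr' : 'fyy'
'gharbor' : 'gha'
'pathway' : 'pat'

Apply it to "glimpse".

In each case the input is transformed by: keep only the first 3 characters.
So "glimpse" becomes "gli".

gli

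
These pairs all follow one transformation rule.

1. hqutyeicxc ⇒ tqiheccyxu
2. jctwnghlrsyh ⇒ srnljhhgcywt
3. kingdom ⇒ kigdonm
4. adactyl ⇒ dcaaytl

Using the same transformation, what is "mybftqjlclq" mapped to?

What's happening: sort the characters into reverse alphabetical order, then move the first 3 characters to the end (rotate left by 3).
Starting from "mybftqjlclq": after the first operation, "ytqqmlljfcb"; after the second, "qmlljfcbytq".
(Check on "jctwnghlrsyh": → "ywtsrnljhhgc" → "srnljhhgcywt" ✓)

qmlljfcbytq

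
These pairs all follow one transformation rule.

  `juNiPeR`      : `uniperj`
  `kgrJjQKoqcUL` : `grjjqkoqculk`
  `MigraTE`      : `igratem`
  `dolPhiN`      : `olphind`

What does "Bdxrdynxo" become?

dxrdynxob

Rule — move the first character to the end, then convert every letter to lowercase.
For "Bdxrdynxo", step one produces "dxrdynxoB"; step two turns that into "dxrdynxob".
(Check on "MigraTE": → "igraTEM" → "igratem" ✓)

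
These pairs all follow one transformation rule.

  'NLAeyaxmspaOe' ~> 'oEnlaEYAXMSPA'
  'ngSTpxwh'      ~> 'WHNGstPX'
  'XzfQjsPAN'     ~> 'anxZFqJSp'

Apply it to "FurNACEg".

Looking at the pairs, the operation is to flip the case of every letter, then move the last 2 characters to the front (rotate right by 2).
On "FurNACEg" that produces "eGfURnac".

eGfURnac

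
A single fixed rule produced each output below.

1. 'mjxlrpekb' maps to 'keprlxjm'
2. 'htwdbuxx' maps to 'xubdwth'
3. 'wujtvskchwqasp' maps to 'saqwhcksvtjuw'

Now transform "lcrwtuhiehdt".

The pattern: reverse the string, then delete the first character.
Starting from "lcrwtuhiehdt": after the first operation, "tdheihutwrcl"; after the second, "dheihutwrcl".
(Check on "htwdbuxx": → "xxubdwth" → "xubdwth" ✓)

dheihutwrcl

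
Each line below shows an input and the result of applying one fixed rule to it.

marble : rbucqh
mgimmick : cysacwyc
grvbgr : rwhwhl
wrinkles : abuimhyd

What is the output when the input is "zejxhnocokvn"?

What's happening: shift every letter 10 places backward in the alphabet (wrapping around), then swap the front and back halves of the string.
Doing the same to "zejxhnocokvn": "esealdpuznxd".

esealdpuznxd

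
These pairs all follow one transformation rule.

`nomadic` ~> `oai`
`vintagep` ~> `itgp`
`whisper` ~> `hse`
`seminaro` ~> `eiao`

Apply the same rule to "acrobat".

Each output is the input with this applied: keep every other character starting from the second (positions 2nd, 4th, 6th, ...).
For "acrobat" the result is "coa".

coa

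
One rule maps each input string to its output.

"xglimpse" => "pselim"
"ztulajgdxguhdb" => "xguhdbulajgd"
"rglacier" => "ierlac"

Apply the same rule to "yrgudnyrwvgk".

rwvgkgudny

Looking at the pairs, the operation is to delete the first 2 characters, then swap the front and back halves of the string.
Starting from "yrgudnyrwvgk": after the first operation, "gudnyrwvgk"; after the second, "rwvgkgudny".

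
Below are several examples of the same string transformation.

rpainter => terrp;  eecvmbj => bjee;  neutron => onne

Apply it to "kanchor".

orka

Each output is the input with this applied: move the first 2 characters to the end (rotate left by 2), then delete the first 3 characters.
On "kanchor": the first step gives "nchorka", and the second then gives "orka".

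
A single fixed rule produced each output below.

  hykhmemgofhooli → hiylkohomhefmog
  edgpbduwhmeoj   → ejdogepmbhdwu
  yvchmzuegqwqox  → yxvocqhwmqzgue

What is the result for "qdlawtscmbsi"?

qidslbamwcts

Rule — take characters alternately from the front and the back (1st, last, 2nd, 2nd-last, ...).
Applying that to "qdlawtscmbsi" gives "qidslbamwcts".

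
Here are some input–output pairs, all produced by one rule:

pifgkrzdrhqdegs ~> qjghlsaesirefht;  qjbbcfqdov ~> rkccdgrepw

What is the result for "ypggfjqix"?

zqhhgkrjy

The rule is to shift every letter 1 place forward in the alphabet (wrapping around).
So "ypggfjqix" becomes "zqhhgkrjy".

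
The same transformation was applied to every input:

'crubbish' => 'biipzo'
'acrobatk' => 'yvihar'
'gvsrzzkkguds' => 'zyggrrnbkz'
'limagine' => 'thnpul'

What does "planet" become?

Rule — shift every letter 7 places forward in the alphabet (wrapping around), then delete the first 2 characters.
"planet" → "wshula" → "hula".
(Check on "gvsrzzkkguds": → "nczyggrrnbkz" → "zyggrrnbkz" ✓)

hula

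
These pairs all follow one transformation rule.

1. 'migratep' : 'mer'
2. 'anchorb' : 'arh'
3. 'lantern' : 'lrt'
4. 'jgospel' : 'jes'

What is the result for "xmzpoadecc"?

xcpa

The transformation: take characters alternately from the front and the back (1st, last, 2nd, 2nd-last, ...), then keep one character in every 3, starting at position 1 (positions 1st, 4th, 7th, ...).
"xmzpoadecc" → "xcmczepdoa" → "xcpa".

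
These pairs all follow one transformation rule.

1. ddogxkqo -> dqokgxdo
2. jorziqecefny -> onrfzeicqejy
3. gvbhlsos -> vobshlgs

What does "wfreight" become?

fhrgeiwt

Looking at the pairs, the operation is to take characters alternately from the front and the back (1st, last, 2nd, 2nd-last, ...), then move the first 2 characters to the end (rotate left by 2).
"wfreight" → "wtfhrgei" → "fhrgeiwt".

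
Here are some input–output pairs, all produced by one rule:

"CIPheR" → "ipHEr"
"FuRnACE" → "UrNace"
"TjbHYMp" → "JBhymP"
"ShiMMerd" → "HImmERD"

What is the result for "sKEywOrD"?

keYWoRd

What's happening: delete the first character, then flip the case of every letter.
Applying both steps to "sKEywOrD": "KEywOrD", then "keYWoRd".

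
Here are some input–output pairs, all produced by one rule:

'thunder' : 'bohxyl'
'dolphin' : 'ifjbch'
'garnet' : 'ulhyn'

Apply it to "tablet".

uvfyn

The transformation: delete the first character, then shift every letter 6 places backward in the alphabet (wrapping around).
"tablet" → "ablet" → "uvfyn".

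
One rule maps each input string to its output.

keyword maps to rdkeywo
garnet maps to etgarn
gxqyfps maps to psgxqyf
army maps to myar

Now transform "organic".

Rule — move the last 2 characters to the front (rotate right by 2).
For "organic" the result is "icorgan".

icorgan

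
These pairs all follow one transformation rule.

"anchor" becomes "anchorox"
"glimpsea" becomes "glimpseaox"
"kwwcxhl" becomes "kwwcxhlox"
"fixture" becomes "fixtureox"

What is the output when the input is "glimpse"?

glimpseox

Each output is the input with this applied: append "ox".
So "glimpse" becomes "glimpseox".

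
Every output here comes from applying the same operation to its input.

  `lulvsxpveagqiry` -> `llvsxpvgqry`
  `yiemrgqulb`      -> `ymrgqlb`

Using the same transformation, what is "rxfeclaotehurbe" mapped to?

rxfclthrb

The transformation: remove every vowel.
For "rxfeclaotehurbe" the result is "rxfclthrb".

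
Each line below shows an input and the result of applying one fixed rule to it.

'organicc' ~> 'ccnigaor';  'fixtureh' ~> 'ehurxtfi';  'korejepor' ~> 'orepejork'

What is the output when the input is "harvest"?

The transformation: reverse the string, then swap each adjacent pair of characters (1↔2, 3↔4, ...).
Working it through for "harvest": intermediate "tsevrah", final "stvearh".
(Check on "fixtureh": → "herutxif" → "ehurxtfi" ✓)

stvearh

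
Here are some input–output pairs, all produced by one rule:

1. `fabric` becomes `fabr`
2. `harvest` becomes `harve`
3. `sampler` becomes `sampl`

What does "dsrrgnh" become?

The rule is to delete the last 2 characters.
On "dsrrgnh" that produces "dsrrg".

dsrrg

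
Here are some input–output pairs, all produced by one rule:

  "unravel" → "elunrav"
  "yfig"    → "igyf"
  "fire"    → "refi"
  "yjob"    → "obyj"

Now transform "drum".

umdr

Rule — move the last 2 characters to the front (rotate right by 2).
"drum" → "umdr".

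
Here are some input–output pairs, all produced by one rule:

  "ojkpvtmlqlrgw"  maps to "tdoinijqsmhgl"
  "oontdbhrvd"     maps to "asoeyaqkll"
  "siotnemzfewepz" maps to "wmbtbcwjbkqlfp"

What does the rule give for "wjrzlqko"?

lhniwogt

In each case the input is transformed by: reverse the string, then shift every letter 3 places backward in the alphabet (wrapping around).
On "wjrzlqko": the first step gives "okqlzrjw", and the second then gives "lhniwogt".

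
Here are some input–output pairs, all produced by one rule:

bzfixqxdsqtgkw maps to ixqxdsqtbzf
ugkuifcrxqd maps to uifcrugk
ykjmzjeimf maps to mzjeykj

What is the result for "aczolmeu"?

Each output is the input with this applied: delete the last 3 characters, then move the first 3 characters to the end (rotate left by 3).
On "aczolmeu" that produces "olacz".

olacz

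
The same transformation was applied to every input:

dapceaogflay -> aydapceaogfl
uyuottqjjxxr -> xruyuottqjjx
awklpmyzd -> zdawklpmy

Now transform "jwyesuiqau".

aujwyesuiq

Looking at the pairs, the operation is to move the last 2 characters to the front (rotate right by 2).
Applying that to "jwyesuiqau" gives "aujwyesuiq".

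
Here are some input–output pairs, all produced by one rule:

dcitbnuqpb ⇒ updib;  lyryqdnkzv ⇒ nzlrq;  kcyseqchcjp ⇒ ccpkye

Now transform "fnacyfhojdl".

hjlfay

In each case the input is transformed by: keep every other character starting from the first (positions 1st, 3rd, 5th, ...), then move the first 3 characters to the end (rotate left by 3).
For "fnacyfhojdl", step one produces "fayhjl"; step two turns that into "hjlfay".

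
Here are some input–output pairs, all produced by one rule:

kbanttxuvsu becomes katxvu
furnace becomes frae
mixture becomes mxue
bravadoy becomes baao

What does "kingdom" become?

kndm

Rule — keep every other character starting from the first (positions 1st, 3rd, 5th, ...).
"kingdom" → "kndm".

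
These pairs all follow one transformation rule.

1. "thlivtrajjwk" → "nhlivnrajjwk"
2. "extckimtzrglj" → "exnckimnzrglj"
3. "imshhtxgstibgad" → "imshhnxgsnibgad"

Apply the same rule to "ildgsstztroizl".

ildgssnznroizl

In each case the input is transformed by: replace every "t" with "n".
Applying that to "ildgsstztroizl" gives "ildgssnznroizl".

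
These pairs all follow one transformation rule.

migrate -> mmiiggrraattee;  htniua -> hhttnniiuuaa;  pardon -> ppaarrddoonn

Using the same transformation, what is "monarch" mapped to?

mmoonnaarrcchh

In each case the input is transformed by: double every character.
For "monarch" the result is "mmoonnaarrcchh".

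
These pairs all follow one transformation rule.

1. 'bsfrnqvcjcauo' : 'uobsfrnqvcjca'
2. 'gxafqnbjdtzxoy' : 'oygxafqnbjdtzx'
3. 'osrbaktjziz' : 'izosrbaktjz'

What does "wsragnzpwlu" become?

The pattern: move the last 2 characters to the front (rotate right by 2).
So "wsragnzpwlu" becomes "luwsragnzpw".

luwsragnzpw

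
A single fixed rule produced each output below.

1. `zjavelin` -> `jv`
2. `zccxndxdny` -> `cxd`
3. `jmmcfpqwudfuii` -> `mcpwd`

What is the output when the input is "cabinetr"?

ai

The pattern: keep every other character starting from the second (positions 2nd, 4th, 6th, ...), then delete the last 2 characters.
Starting from "cabinetr": after the first operation, "aier"; after the second, "ai".
(Check on "jmmcfpqwudfuii": → "mcpwdui" → "mcpwd" ✓)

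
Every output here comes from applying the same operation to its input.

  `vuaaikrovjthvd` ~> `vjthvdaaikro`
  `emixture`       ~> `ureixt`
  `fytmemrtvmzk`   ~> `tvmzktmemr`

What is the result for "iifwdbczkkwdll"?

Rule — delete the first 2 characters, then swap the front and back halves of the string.
Applying both steps to "iifwdbczkkwdll": "fwdbczkkwdll", then "kkwdllfwdbcz".

kkwdllfwdbcz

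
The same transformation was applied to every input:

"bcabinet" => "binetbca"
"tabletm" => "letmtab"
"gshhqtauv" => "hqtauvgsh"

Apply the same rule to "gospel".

The rule is to move the first 3 characters to the end (rotate left by 3).
"gospel" → "pelgos".

pelgos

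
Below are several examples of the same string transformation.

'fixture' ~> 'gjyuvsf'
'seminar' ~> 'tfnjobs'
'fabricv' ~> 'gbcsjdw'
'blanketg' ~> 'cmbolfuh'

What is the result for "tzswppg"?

uatxqqh

Looking at the pairs, the operation is to shift every letter 1 place forward in the alphabet (wrapping around).
So "tzswppg" becomes "uatxqqh".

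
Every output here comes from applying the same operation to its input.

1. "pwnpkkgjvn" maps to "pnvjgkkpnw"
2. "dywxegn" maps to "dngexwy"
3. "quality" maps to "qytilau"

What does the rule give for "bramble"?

What's happening: reverse the string, then move the last character to the front.
On "bramble": the first step gives "elbmarb", and the second then gives "belbmar".
(Check on "pwnpkkgjvn": → "nvjgkkpnwp" → "pnvjgkkpnw" ✓)

belbmar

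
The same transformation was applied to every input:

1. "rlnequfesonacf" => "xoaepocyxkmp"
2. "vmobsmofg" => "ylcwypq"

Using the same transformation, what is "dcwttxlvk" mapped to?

gddhvfu

The transformation: shift every letter 10 places forward in the alphabet (wrapping around), then delete the first 2 characters.
Applying both steps to "dcwttxlvk": "nmgddhvfu", then "gddhvfu".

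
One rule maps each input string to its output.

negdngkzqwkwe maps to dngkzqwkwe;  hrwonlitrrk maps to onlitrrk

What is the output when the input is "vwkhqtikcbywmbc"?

The rule is to delete the first 3 characters.
"vwkhqtikcbywmbc" → "hqtikcbywmbc".

hqtikcbywmbc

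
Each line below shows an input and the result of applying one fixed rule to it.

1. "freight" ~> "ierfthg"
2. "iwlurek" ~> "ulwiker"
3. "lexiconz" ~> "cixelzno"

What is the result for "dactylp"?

The pattern: reverse the string, then move the first 3 characters to the end (rotate left by 3).
On "dactylp" that produces "tcadply".
(Check on "lexiconz": → "znocixel" → "cixelzno" ✓)

tcadply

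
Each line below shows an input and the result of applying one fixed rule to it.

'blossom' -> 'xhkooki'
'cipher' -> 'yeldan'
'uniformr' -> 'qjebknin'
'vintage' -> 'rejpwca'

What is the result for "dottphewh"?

zkppldasd

What's happening: shift every letter 4 places backward in the alphabet (wrapping around).
Applying that to "dottphewh" gives "zkppldasd".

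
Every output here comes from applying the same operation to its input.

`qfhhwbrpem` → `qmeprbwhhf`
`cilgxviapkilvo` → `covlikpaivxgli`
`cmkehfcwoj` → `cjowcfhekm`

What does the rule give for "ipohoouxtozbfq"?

The rule is to move the first character to the end, then reverse the string.
Applying both steps to "ipohoouxtozbfq": "pohoouxtozbfqi", then "iqfbzotxuoohop".

iqfbzotxuoohop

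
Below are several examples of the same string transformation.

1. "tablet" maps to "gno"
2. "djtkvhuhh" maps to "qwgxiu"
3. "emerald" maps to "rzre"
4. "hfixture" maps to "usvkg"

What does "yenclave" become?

Rule — delete the last 3 characters, then shift every letter 13 places forward in the alphabet (wrapping around) — i.e. ROT13.
Working it through for "yenclave": intermediate "yencl", final "lrapy".

lrapy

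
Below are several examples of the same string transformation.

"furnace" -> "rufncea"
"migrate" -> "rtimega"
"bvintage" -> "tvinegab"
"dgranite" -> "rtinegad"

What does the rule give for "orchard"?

rrhocda

In each case the input is transformed by: sort the characters into reverse alphabetical order, then swap each adjacent pair of characters (1↔2, 3↔4, ...).
Applying that to "orchard" gives "rrhocda".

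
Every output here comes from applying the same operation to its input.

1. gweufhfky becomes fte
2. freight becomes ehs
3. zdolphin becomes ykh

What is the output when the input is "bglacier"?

The rule is to keep one character in every 3, starting at position 1 (positions 1st, 4th, 7th, ...), then shift every letter 1 place backward in the alphabet (wrapping around).
So "bglacier" becomes "azd".

azd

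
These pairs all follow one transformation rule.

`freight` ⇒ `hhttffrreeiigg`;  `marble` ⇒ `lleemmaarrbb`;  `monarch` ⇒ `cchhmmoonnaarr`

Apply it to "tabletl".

ttllttaabbllee

The transformation: move the last 2 characters to the front (rotate right by 2), then double every character.
Applying both steps to "tabletl": "tltable", then "ttllttaabbllee".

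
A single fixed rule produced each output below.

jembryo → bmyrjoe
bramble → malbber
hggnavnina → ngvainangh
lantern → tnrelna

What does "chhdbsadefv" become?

What's happening: move the first 2 characters to the end (rotate left by 2), then swap each adjacent pair of characters (1↔2, 3↔4, ...).
On "chhdbsadefv": the first step gives "hdbsadefvch", and the second then gives "dhsbdafecvh".

dhsbdafecvh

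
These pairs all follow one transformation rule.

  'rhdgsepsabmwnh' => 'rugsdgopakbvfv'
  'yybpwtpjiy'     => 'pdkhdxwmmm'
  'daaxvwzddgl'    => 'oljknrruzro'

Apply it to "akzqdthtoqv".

nerhvhcejoy

The transformation: shift every letter 12 places backward in the alphabet (wrapping around), then move the first 2 characters to the end (rotate left by 2).
"akzqdthtoqv" → "nerhvhcejoy".
(Check on "rhdgsepsabmwnh": → "fvrugsdgopakbv" → "rugsdgopakbvfv" ✓)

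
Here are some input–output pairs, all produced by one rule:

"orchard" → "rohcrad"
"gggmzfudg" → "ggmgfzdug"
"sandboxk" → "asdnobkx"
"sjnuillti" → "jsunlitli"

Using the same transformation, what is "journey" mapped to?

The rule is to swap each adjacent pair of characters (1↔2, 3↔4, ...).
For "journey" the result is "ojrueny".

ojrueny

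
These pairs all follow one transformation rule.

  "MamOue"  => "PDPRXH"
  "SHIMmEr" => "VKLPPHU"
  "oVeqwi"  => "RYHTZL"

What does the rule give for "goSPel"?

JRVSHO

The transformation: shift every letter 3 places forward in the alphabet (wrapping around), then convert every letter to uppercase.
"goSPel" → "jrVSho" → "JRVSHO".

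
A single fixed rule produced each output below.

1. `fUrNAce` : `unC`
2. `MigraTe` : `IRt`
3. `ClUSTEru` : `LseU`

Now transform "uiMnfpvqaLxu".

INPQlU

The pattern: keep every other character starting from the second (positions 2nd, 4th, 6th, ...), then flip the case of every letter.
Applying both steps to "uiMnfpvqaLxu": "inpqLu", then "INPQlU".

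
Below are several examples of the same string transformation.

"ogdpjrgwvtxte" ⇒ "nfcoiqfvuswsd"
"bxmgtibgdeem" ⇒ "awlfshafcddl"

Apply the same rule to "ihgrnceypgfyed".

Looking at the pairs, the operation is to shift every letter 1 place backward in the alphabet (wrapping around).
On "ihgrnceypgfyed" that produces "hgfqmbdxofexdc".

hgfqmbdxofexdc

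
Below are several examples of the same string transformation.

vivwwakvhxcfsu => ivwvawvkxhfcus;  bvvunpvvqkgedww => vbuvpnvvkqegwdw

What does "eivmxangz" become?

iemvaxgnz

The pattern: swap each adjacent pair of characters (1↔2, 3↔4, ...).
For "eivmxangz" the result is "iemvaxgnz".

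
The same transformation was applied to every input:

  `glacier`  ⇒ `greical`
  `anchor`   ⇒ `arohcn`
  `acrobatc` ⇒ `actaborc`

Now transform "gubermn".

gnmrebu

What's happening: move the first character to the end, then reverse the string.
Starting from "gubermn": after the first operation, "ubermng"; after the second, "gnmrebu".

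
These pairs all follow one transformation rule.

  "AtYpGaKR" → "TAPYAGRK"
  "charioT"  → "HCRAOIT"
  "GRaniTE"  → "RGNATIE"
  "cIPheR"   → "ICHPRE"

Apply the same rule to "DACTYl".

What's happening: swap each adjacent pair of characters (1↔2, 3↔4, ...), then convert every letter to uppercase.
On "DACTYl": the first step gives "ADTClY", and the second then gives "ADTCLY".

ADTCLY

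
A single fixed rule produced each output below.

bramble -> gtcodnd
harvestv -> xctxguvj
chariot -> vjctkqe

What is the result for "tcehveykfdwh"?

jegjxgamhfyv

Each output is the input with this applied: shift every letter 2 places forward in the alphabet (wrapping around), then swap the first and last characters.
On "tcehveykfdwh": the first step gives "vegjxgamhfyj", and the second then gives "jegjxgamhfyv".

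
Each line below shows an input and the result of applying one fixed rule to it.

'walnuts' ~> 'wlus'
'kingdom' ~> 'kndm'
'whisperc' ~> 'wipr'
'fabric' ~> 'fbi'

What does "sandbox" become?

Looking at the pairs, the operation is to keep every other character starting from the first (positions 1st, 3rd, 5th, ...).
Applying that to "sandbox" gives "snbx".

snbx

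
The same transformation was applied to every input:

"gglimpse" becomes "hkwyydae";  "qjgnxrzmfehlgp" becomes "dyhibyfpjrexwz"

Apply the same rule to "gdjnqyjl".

What's happening: move the last 3 characters to the front (rotate right by 3), then shift every letter 8 places backward in the alphabet (wrapping around).
Applying that to "gdjnqyjl" gives "qbdyvbfi".
(Check on "qjgnxrzmfehlgp": → "lgpqjgnxrzmfeh" → "dyhibyfpjrexwz" ✓)

qbdyvbfi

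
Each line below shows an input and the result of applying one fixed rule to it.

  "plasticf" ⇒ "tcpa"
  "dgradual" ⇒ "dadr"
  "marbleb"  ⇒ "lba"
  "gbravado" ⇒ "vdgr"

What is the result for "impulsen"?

The transformation: move the first 3 characters to the end (rotate left by 3), then keep every other character starting from the second (positions 2nd, 4th, 6th, ...).
"impulsen" → "ulsenimp" → "leip".

leip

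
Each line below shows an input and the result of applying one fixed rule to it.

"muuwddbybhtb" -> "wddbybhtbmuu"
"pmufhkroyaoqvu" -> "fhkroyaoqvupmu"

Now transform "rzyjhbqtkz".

What's happening: move the first 3 characters to the end (rotate left by 3).
For "rzyjhbqtkz" the result is "jhbqtkzrzy".

jhbqtkzrzy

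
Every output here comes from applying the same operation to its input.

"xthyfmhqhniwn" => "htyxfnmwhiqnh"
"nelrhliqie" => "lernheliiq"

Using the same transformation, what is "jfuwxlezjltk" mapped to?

ufwjxkltelzj

Looking at the pairs, the operation is to move the first 2 characters to the end (rotate left by 2), then take characters alternately from the front and the back (1st, last, 2nd, 2nd-last, ...).
Starting from "jfuwxlezjltk": after the first operation, "uwxlezjltkjf"; after the second, "ufwjxkltelzj".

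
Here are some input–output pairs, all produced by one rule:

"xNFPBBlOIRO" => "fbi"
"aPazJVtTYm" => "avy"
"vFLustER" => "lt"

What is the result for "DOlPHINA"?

li

In each case the input is transformed by: keep one character in every 3, starting at position 3 (positions 3rd, 6th, 9th, ...), then convert every letter to lowercase.
Applying both steps to "DOlPHINA": "lI", then "li".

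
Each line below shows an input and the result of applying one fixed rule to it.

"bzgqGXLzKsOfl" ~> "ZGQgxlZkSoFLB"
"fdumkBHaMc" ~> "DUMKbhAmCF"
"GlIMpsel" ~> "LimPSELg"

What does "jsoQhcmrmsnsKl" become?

SOqHCMRMSNSkLJ

The rule is to move the first character to the end, then flip the case of every letter.
Starting from "jsoQhcmrmsnsKl": after the first operation, "soQhcmrmsnsKlj"; after the second, "SOqHCMRMSNSkLJ".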